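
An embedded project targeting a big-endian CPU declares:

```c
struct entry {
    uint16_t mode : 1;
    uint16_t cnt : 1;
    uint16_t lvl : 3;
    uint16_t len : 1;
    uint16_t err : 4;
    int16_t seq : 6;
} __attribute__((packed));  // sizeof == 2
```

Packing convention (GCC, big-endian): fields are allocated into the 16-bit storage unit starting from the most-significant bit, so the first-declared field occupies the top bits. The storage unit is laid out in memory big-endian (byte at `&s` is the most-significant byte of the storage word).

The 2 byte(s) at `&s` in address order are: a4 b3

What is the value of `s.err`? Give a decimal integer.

2

[0]=0xa4 [1]=0xb3 (big-endian) → word 0xa4b3
mode [15+:1] = (word>>15) & 0x1 = 1
cnt [14+:1] = (word>>14) & 0x1 = 0
lvl [11+:3] = (word>>11) & 0x7 = 4
len [10+:1] = (word>>10) & 0x1 = 1
err [6+:4] = (word>>6) & 0xf = 2  ←
seq [0+:6] = (word>>0) & 0x3f = 51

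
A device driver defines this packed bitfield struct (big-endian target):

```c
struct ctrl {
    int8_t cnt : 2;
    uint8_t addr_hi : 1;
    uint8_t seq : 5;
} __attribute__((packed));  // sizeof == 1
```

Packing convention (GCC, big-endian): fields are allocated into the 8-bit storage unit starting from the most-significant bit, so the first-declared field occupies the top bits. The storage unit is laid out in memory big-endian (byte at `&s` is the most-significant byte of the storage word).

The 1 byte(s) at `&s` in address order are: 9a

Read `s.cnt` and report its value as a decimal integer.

[0]=0x9a (big-endian) → word 0x9a
cnt [6+:2] = (word>>6) & 0x3 = 2  ←
addr_hi [5+:1] = (word>>5) & 0x1 = 0
seq [0+:5] = (word>>0) & 0x1f = 26
cnt signed 2b, MSB=1: 2 - 4 = -2

-2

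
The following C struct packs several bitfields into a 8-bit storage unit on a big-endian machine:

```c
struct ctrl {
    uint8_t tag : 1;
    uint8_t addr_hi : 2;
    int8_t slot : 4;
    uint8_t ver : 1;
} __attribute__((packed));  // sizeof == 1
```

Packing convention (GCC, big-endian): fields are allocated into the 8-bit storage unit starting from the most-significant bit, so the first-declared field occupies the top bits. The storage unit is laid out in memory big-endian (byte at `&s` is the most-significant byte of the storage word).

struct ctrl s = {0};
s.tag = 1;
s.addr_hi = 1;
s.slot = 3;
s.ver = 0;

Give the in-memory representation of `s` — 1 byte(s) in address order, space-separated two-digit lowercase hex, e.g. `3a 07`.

tag (1b) val=1 bits=0x1 at bit 7: 0x80
addr_hi (2b) val=1 bits=0x1 at bit 5: 0xa0
slot (4b) val=3 bits=0x3 at bit 1: 0xa6
ver (1b) val=0 bits=0x0 at bit 0: 0xa6
word = 0xa6 → big-endian bytes:
  [0]=0xa6

a6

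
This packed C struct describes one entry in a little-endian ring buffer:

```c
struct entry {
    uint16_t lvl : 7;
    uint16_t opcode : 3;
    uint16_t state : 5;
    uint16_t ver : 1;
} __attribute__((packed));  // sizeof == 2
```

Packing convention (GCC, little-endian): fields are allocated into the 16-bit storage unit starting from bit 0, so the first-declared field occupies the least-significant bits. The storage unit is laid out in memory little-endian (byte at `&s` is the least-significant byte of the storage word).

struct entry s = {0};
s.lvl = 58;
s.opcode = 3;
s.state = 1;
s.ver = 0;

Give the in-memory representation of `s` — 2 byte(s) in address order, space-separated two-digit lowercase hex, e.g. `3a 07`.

ba 05

lvl:7 = 58 → 0x3a << 0 → word 0x003a
opcode:3 = 3 → 0x3 << 7 → word 0x01ba
state:5 = 1 → 0x1 << 10 → word 0x05ba
ver:1 = 0 → 0x0 << 15 → word 0x05ba
word = 0x05ba → little-endian bytes:
  [0]=0xba  [1]=0x05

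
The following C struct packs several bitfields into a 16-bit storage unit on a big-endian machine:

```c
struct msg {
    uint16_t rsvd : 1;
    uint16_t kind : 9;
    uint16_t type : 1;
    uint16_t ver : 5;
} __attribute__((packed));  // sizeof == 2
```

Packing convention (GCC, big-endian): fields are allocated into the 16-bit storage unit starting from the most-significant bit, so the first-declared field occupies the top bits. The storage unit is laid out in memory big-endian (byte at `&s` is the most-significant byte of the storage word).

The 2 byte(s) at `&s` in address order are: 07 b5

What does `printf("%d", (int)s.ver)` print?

21

[0]=0x07 [1]=0xb5 (big-endian) → word 0x07b5
rsvd [15+:1] = (word>>15) & 0x1 = 0
kind [6+:9] = (word>>6) & 0x1ff = 30
type [5+:1] = (word>>5) & 0x1 = 1
ver [0+:5] = (word>>0) & 0x1f = 21  ←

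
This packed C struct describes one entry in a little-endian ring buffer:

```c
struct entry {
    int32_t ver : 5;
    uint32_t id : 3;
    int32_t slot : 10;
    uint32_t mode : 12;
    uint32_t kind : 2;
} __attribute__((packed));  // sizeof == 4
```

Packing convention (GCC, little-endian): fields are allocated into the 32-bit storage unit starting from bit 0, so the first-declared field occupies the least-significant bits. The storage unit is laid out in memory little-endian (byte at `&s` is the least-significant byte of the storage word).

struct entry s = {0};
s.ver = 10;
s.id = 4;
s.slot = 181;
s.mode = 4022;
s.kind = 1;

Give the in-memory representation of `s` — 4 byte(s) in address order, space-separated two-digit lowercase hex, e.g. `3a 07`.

[0+:5] ver=10 & 0x1f = 0xa; word=0x0000000a
[5+:3] id=4 & 0x7 = 0x4; word=0x0000008a
[8+:10] slot=181 & 0x3ff = 0xb5; word=0x0000b58a
[18+:12] mode=4022 & 0xfff = 0xfb6; word=0x3ed8b58a
[30+:2] kind=1 & 0x3 = 0x1; word=0x7ed8b58a
word = 0x7ed8b58a → little-endian bytes:
  [0]=0x8a  [1]=0xb5  [2]=0xd8  [3]=0x7e

8a b5 d8 7e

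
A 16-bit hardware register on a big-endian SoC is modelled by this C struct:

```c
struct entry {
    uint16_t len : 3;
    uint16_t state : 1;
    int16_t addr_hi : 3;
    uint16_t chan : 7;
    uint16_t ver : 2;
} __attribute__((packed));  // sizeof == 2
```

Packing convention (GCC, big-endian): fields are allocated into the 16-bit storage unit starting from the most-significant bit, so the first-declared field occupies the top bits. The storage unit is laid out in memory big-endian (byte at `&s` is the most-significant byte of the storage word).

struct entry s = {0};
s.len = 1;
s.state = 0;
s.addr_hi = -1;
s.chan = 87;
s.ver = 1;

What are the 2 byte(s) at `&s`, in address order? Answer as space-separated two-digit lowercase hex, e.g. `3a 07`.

2f 5d

len:3 = 1 → 0x1 << 13 → word 0x2000
state:1 = 0 → 0x0 << 12 → word 0x2000
addr_hi:3 = -1 → 0x7 << 9 → word 0x2e00
chan:7 = 87 → 0x57 << 2 → word 0x2f5c
ver:2 = 1 → 0x1 << 0 → word 0x2f5d
word = 0x2f5d → big-endian bytes:
  [0]=0x2f  [1]=0x5d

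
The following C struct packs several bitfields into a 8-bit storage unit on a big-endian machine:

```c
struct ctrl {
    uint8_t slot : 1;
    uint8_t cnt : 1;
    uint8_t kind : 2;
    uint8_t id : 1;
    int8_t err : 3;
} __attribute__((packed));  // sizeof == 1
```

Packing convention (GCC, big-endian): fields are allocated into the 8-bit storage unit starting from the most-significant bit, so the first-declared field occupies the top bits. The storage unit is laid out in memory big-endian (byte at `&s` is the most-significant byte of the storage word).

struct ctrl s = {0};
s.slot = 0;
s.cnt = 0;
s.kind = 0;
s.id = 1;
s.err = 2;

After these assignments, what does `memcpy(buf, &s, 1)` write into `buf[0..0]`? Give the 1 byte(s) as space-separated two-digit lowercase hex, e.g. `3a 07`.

0a

slot (1b) val=0 bits=0x0 at bit 7: 0x00
cnt (1b) val=0 bits=0x0 at bit 6: 0x00
kind (2b) val=0 bits=0x0 at bit 4: 0x00
id (1b) val=1 bits=0x1 at bit 3: 0x08
err (3b) val=2 bits=0x2 at bit 0: 0x0a
word = 0x0a → big-endian bytes:
  [0]=0x0a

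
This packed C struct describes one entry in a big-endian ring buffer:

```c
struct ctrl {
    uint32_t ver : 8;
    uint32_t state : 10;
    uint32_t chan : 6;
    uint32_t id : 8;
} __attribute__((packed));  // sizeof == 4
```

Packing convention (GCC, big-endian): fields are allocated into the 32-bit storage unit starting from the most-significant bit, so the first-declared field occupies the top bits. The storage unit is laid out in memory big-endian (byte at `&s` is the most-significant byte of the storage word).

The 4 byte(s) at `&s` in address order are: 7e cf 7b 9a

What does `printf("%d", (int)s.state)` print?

829

[0]=0x7e [1]=0xcf [2]=0x7b [3]=0x9a (big-endian) → word 0x7ecf7b9a
ver:8 @ bit 24 → (0x7ecf7b9a>>24)&0xff = 0x7e
state:10 @ bit 14 → (0x7ecf7b9a>>14)&0x3ff = 0x33d  ←
chan:6 @ bit 8 → (0x7ecf7b9a>>8)&0x3f = 0x3b
id:8 @ bit 0 → (0x7ecf7b9a>>0)&0xff = 0x9a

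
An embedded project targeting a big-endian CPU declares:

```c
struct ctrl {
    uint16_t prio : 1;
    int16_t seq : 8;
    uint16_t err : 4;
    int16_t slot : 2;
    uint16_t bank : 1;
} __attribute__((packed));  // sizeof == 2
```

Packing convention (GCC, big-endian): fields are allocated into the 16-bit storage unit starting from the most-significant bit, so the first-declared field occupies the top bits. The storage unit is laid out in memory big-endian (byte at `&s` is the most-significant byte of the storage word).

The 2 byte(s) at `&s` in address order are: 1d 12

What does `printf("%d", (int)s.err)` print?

[0]=0x1d [1]=0x12 (big-endian) → word 0x1d12
prio [15+:1] = (word>>15) & 0x1 = 0
seq [7+:8] = (word>>7) & 0xff = 58
err [3+:4] = (word>>3) & 0xf = 2  ←
slot [1+:2] = (word>>1) & 0x3 = 1
bank [0+:1] = (word>>0) & 0x1 = 0

2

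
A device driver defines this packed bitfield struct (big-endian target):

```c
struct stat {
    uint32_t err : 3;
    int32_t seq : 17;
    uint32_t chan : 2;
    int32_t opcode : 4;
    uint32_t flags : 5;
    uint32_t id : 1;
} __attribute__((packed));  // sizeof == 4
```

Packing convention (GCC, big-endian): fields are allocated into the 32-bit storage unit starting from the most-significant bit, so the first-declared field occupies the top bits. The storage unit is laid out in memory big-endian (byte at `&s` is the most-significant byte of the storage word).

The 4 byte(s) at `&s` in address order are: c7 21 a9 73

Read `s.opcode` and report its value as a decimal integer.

[0]=0xc7 [1]=0x21 [2]=0xa9 [3]=0x73 (big-endian) → word 0xc721a973
err:3 @ bit 29 → (0xc721a973>>29)&0x7 = 0x6
seq:17 @ bit 12 → (0xc721a973>>12)&0x1ffff = 0x721a
chan:2 @ bit 10 → (0xc721a973>>10)&0x3 = 0x2
opcode:4 @ bit 6 → (0xc721a973>>6)&0xf = 0x5  ←
flags:5 @ bit 1 → (0xc721a973>>1)&0x1f = 0x19
id:1 @ bit 0 → (0xc721a973>>0)&0x1 = 0x1
opcode signed 4b, MSB=0: value = 5

5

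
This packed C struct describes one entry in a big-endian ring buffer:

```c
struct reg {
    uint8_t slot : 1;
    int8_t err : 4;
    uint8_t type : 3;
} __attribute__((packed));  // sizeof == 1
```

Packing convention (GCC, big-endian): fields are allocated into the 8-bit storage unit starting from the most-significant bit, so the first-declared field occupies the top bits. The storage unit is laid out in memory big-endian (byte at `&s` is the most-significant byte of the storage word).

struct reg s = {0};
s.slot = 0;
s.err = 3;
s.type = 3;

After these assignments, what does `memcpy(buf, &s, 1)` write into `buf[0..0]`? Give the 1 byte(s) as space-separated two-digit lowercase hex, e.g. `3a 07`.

1b

slot (1b) val=0 bits=0x0 at bit 7: 0x00
err (4b) val=3 bits=0x3 at bit 3: 0x18
type (3b) val=3 bits=0x3 at bit 0: 0x1b
word = 0x1b → big-endian bytes:
  [0]=0x1b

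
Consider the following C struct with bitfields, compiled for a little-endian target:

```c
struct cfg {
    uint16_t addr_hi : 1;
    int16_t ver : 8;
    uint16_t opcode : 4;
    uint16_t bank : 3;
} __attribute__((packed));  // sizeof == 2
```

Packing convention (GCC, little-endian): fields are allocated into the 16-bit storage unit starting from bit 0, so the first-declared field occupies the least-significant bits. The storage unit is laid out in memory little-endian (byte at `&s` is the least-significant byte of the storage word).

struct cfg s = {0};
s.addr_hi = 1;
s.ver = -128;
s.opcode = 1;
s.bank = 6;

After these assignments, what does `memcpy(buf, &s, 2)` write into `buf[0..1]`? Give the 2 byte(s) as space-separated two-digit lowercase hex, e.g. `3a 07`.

addr_hi (1b) val=1 bits=0x1 at bit 0: 0x0001
ver (8b) val=-128 bits=0x80 at bit 1: 0x0101
opcode (4b) val=1 bits=0x1 at bit 9: 0x0301
bank (3b) val=6 bits=0x6 at bit 13: 0xc301
word = 0xc301 → little-endian bytes:
  [0]=0x01  [1]=0xc3

01 c3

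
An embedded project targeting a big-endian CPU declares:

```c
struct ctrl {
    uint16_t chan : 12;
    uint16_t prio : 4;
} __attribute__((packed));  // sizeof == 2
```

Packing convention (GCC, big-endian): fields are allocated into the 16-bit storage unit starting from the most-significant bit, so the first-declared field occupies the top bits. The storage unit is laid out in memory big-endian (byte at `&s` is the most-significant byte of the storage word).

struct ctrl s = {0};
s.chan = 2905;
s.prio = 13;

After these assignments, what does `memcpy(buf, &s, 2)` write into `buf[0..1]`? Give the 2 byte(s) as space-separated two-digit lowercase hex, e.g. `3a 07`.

chan (12b) val=2905 bits=0xb59 at bit 4: 0xb590
prio (4b) val=13 bits=0xd at bit 0: 0xb59d
word = 0xb59d → big-endian bytes:
  [0]=0xb5  [1]=0x9d

b5 9d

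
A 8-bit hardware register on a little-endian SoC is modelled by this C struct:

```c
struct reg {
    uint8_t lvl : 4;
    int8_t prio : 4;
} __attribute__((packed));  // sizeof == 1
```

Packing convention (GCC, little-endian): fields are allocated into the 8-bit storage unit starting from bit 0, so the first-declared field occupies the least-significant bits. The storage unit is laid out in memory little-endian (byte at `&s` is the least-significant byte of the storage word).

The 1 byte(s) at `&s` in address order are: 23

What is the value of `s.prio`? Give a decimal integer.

[0]=0x23 (little-endian) → word 0x23
lvl [0+:4] = (word>>0) & 0xf = 3
prio [4+:4] = (word>>4) & 0xf = 2  ←
prio signed 4b, MSB=0: value = 2

2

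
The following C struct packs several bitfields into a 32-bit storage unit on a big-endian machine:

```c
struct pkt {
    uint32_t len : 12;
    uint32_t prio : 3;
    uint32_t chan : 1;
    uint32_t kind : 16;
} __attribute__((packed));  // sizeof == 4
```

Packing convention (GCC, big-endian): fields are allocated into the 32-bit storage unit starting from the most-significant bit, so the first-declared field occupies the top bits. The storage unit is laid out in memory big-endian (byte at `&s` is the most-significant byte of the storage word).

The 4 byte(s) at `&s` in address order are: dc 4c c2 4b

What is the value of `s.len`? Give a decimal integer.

3524

[0]=0xdc [1]=0x4c [2]=0xc2 [3]=0x4b (big-endian) → word 0xdc4cc24b
len:12 @ bit 20 → (0xdc4cc24b>>20)&0xfff = 0xdc4  ←
prio:3 @ bit 17 → (0xdc4cc24b>>17)&0x7 = 0x6
chan:1 @ bit 16 → (0xdc4cc24b>>16)&0x1 = 0x0
kind:16 @ bit 0 → (0xdc4cc24b>>0)&0xffff = 0xc24b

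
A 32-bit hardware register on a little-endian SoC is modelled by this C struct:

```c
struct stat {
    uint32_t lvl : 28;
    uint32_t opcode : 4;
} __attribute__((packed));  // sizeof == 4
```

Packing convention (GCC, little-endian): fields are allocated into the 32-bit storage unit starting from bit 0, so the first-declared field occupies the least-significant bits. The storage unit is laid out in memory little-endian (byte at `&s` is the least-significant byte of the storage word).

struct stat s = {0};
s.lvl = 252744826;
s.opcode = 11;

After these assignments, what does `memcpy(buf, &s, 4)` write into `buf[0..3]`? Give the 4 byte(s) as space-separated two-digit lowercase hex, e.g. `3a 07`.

7a 94 10 bf

[0+:28] lvl=252744826 & 0xfffffff = 0xf10947a; word=0x0f10947a
[28+:4] opcode=11 & 0xf = 0xb; word=0xbf10947a
word = 0xbf10947a → little-endian bytes:
  [0]=0x7a  [1]=0x94  [2]=0x10  [3]=0xbf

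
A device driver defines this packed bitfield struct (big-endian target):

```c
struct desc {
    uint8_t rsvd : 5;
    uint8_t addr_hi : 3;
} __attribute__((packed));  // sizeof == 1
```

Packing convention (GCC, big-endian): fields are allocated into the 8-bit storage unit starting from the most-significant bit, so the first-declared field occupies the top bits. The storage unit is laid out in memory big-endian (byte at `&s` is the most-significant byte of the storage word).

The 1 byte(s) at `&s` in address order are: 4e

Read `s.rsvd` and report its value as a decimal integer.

9

[0]=0x4e (big-endian) → word 0x4e
rsvd:5 @ bit 3 → (0x4e>>3)&0x1f = 0x9  ←
addr_hi:3 @ bit 0 → (0x4e>>0)&0x7 = 0x6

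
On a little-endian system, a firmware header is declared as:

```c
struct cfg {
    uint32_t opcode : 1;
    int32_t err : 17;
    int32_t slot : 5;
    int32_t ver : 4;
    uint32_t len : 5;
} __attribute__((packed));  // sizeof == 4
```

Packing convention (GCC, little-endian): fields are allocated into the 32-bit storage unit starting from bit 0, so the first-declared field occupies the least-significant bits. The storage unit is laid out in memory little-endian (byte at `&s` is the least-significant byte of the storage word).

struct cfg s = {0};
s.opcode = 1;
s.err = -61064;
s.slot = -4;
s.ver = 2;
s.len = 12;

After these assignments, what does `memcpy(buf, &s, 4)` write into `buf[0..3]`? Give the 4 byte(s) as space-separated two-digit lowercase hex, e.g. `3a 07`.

opcode (1b) val=1 bits=0x1 at bit 0: 0x00000001
err (17b) val=-61064 bits=0x11178 at bit 1: 0x000222f1
slot (5b) val=-4 bits=0x1c at bit 18: 0x007222f1
ver (4b) val=2 bits=0x2 at bit 23: 0x017222f1
len (5b) val=12 bits=0xc at bit 27: 0x617222f1
word = 0x617222f1 → little-endian bytes:
  [0]=0xf1  [1]=0x22  [2]=0x72  [3]=0x61

f1 22 72 61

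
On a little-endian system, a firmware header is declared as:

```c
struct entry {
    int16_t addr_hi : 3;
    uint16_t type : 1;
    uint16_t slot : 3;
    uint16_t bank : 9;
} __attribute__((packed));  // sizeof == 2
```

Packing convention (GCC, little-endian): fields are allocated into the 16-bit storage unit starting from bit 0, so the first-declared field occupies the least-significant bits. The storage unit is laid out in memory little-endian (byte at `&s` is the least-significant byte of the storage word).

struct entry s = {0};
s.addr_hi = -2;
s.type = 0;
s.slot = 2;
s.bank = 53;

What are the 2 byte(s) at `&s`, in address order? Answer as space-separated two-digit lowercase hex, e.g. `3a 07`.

a6 1a

[0+:3] addr_hi=-2 & 0x7 = 0x6; word=0x0006
[3+:1] type=0 & 0x1 = 0x0; word=0x0006
[4+:3] slot=2 & 0x7 = 0x2; word=0x0026
[7+:9] bank=53 & 0x1ff = 0x35; word=0x1aa6
word = 0x1aa6 → little-endian bytes:
  [0]=0xa6  [1]=0x1a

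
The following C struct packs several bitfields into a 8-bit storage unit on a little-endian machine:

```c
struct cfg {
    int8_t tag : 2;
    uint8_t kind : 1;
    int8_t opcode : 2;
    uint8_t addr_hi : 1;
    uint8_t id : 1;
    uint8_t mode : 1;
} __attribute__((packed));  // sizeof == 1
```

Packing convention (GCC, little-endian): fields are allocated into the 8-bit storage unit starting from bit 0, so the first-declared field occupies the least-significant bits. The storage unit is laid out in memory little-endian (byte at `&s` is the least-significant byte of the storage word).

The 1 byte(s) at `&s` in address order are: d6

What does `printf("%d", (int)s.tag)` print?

[0]=0xd6 (little-endian) → word 0xd6
tag [0+:2] = (word>>0) & 0x3 = 2  ←
kind [2+:1] = (word>>2) & 0x1 = 1
opcode [3+:2] = (word>>3) & 0x3 = 2
addr_hi [5+:1] = (word>>5) & 0x1 = 0
id [6+:1] = (word>>6) & 0x1 = 1
mode [7+:1] = (word>>7) & 0x1 = 1
tag signed 2b, MSB=1: 2 - 4 = -2

-2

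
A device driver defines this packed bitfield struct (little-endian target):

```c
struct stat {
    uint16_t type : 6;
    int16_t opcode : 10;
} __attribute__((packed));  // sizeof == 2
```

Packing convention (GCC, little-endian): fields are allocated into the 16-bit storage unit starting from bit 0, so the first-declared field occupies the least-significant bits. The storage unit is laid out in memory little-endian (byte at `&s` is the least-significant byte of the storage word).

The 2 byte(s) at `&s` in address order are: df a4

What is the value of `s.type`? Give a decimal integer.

[0]=0xdf [1]=0xa4 (little-endian) → word 0xa4df
type [0+:6] = (word>>0) & 0x3f = 31  ←
opcode [6+:10] = (word>>6) & 0x3ff = 659

31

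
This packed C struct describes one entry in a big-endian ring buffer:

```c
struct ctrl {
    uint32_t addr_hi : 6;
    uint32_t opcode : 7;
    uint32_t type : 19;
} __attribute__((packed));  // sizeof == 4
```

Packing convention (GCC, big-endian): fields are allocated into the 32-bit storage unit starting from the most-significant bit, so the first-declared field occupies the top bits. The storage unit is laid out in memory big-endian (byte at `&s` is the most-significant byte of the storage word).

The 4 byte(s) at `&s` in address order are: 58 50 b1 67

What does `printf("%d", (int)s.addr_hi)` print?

22

[0]=0x58 [1]=0x50 [2]=0xb1 [3]=0x67 (big-endian) → word 0x5850b167
addr_hi [26+:6] = (word>>26) & 0x3f = 22  ←
opcode [19+:7] = (word>>19) & 0x7f = 10
type [0+:19] = (word>>0) & 0x7ffff = 45415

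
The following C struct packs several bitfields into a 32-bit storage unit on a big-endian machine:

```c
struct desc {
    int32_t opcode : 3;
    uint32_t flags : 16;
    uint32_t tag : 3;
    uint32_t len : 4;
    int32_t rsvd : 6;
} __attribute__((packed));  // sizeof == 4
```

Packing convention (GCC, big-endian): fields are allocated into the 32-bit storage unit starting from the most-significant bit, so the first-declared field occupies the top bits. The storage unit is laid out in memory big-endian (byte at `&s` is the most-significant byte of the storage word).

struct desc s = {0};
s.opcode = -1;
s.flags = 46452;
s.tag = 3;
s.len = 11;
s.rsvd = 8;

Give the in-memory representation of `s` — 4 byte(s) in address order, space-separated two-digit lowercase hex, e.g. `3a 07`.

opcode:3 = -1 → 0x7 << 29 → word 0xe0000000
flags:16 = 46452 → 0xb574 << 13 → word 0xf6ae8000
tag:3 = 3 → 0x3 << 10 → word 0xf6ae8c00
len:4 = 11 → 0xb << 6 → word 0xf6ae8ec0
rsvd:6 = 8 → 0x8 << 0 → word 0xf6ae8ec8
word = 0xf6ae8ec8 → big-endian bytes:
  [0]=0xf6  [1]=0xae  [2]=0x8e  [3]=0xc8

f6 ae 8e c8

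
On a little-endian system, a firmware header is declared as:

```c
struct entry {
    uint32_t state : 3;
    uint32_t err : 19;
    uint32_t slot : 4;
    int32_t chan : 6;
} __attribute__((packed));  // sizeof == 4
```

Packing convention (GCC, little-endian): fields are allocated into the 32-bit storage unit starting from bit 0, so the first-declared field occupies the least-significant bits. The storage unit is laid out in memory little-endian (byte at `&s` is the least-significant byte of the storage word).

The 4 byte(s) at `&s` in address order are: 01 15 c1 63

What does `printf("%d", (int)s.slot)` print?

[0]=0x01 [1]=0x15 [2]=0xc1 [3]=0x63 (little-endian) → word 0x63c11501
state:3 @ bit 0 → (0x63c11501>>0)&0x7 = 0x1
err:19 @ bit 3 → (0x63c11501>>3)&0x7ffff = 0x22a0
slot:4 @ bit 22 → (0x63c11501>>22)&0xf = 0xf  ←
chan:6 @ bit 26 → (0x63c11501>>26)&0x3f = 0x18

15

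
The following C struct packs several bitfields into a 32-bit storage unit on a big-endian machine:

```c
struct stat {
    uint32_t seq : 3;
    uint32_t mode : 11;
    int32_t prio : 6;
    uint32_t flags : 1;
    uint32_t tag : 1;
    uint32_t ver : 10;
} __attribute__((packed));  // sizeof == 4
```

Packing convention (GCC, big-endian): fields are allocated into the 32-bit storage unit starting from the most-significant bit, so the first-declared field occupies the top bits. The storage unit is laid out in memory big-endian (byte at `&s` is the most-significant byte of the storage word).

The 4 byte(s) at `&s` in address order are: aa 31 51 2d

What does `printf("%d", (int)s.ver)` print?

[0]=0xaa [1]=0x31 [2]=0x51 [3]=0x2d (big-endian) → word 0xaa31512d
seq:3 @ bit 29 → (0xaa31512d>>29)&0x7 = 0x5
mode:11 @ bit 18 → (0xaa31512d>>18)&0x7ff = 0x28c
prio:6 @ bit 12 → (0xaa31512d>>12)&0x3f = 0x15
flags:1 @ bit 11 → (0xaa31512d>>11)&0x1 = 0x0
tag:1 @ bit 10 → (0xaa31512d>>10)&0x1 = 0x0
ver:10 @ bit 0 → (0xaa31512d>>0)&0x3ff = 0x12d  ←

301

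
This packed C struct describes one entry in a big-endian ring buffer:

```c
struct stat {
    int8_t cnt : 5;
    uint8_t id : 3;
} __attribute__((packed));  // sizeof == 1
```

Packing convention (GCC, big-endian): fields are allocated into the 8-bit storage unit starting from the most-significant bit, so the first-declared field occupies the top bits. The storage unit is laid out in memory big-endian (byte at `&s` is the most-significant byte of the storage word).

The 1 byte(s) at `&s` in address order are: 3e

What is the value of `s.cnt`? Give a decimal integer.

7

[0]=0x3e (big-endian) → word 0x3e
cnt:5 @ bit 3 → (0x3e>>3)&0x1f = 0x7  ←
id:3 @ bit 0 → (0x3e>>0)&0x7 = 0x6
cnt signed 5b, MSB=0: value = 7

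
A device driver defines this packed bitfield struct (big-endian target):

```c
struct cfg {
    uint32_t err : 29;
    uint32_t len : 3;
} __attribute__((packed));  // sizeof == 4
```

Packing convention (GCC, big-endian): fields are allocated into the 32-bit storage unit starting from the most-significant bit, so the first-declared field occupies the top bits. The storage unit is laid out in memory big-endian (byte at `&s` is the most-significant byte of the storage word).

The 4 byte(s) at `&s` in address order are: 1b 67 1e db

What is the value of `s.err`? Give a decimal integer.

[0]=0x1b [1]=0x67 [2]=0x1e [3]=0xdb (big-endian) → word 0x1b671edb
err [3+:29] = (word>>3) & 0x1fffffff = 57467867  ←
len [0+:3] = (word>>0) & 0x7 = 3

57467867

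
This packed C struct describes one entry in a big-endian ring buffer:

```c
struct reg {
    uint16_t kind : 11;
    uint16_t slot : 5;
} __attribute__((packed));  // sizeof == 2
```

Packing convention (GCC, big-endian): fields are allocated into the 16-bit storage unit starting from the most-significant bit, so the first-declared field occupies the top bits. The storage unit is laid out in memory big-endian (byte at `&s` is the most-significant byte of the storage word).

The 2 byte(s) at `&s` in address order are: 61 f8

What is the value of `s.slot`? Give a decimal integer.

24

[0]=0x61 [1]=0xf8 (big-endian) → word 0x61f8
kind [5+:11] = (word>>5) & 0x7ff = 783
slot [0+:5] = (word>>0) & 0x1f = 24  ←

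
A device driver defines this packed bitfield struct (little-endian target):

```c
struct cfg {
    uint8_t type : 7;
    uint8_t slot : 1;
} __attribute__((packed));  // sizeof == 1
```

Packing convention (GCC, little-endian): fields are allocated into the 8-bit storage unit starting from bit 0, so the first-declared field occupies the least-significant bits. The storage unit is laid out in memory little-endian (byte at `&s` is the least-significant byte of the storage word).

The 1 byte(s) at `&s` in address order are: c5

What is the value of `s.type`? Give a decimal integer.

[0]=0xc5 (little-endian) → word 0xc5
type:7 @ bit 0 → (0xc5>>0)&0x7f = 0x45  ←
slot:1 @ bit 7 → (0xc5>>7)&0x1 = 0x1

69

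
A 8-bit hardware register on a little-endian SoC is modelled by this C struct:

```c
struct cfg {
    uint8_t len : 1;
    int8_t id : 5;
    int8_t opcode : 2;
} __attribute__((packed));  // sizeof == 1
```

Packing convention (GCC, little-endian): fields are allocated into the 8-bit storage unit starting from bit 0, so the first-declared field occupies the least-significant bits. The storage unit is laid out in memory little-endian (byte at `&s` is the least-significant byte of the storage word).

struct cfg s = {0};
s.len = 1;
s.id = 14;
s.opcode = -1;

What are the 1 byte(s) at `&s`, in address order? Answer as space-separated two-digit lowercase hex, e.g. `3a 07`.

dd

len (1b) val=1 bits=0x1 at bit 0: 0x01
id (5b) val=14 bits=0xe at bit 1: 0x1d
opcode (2b) val=-1 bits=0x3 at bit 6: 0xdd
word = 0xdd → little-endian bytes:
  [0]=0xdd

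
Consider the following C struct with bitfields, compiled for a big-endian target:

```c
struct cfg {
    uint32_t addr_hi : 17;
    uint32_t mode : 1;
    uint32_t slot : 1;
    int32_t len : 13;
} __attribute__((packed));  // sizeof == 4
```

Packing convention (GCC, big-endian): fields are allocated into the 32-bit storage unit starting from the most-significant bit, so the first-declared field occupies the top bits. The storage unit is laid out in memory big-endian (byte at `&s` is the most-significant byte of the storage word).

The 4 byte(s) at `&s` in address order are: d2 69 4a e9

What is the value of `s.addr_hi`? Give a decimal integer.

107730

[0]=0xd2 [1]=0x69 [2]=0x4a [3]=0xe9 (big-endian) → word 0xd2694ae9
addr_hi:17 @ bit 15 → (0xd2694ae9>>15)&0x1ffff = 0x1a4d2  ←
mode:1 @ bit 14 → (0xd2694ae9>>14)&0x1 = 0x1
slot:1 @ bit 13 → (0xd2694ae9>>13)&0x1 = 0x0
len:13 @ bit 0 → (0xd2694ae9>>0)&0x1fff = 0xae9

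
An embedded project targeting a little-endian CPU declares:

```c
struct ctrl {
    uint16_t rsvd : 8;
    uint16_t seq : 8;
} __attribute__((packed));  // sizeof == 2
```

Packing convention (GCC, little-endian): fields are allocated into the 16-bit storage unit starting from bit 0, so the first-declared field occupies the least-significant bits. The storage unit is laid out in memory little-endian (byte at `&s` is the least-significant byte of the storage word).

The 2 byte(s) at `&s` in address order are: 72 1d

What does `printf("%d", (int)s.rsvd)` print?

114

[0]=0x72 [1]=0x1d (little-endian) → word 0x1d72
rsvd:8 @ bit 0 → (0x1d72>>0)&0xff = 0x72  ←
seq:8 @ bit 8 → (0x1d72>>8)&0xff = 0x1d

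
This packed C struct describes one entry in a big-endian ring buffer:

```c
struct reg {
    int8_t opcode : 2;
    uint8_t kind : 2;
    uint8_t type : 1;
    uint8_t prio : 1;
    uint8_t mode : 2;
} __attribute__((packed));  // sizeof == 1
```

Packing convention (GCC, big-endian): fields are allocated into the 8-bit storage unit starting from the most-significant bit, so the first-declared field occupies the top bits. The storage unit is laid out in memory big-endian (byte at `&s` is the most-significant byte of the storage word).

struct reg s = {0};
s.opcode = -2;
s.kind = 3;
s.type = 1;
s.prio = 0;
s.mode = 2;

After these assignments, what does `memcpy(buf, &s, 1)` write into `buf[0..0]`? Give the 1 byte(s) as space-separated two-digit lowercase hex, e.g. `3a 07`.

[6+:2] opcode=-2 & 0x3 = 0x2; word=0x80
[4+:2] kind=3 & 0x3 = 0x3; word=0xb0
[3+:1] type=1 & 0x1 = 0x1; word=0xb8
[2+:1] prio=0 & 0x1 = 0x0; word=0xb8
[0+:2] mode=2 & 0x3 = 0x2; word=0xba
word = 0xba → big-endian bytes:
  [0]=0xba

ba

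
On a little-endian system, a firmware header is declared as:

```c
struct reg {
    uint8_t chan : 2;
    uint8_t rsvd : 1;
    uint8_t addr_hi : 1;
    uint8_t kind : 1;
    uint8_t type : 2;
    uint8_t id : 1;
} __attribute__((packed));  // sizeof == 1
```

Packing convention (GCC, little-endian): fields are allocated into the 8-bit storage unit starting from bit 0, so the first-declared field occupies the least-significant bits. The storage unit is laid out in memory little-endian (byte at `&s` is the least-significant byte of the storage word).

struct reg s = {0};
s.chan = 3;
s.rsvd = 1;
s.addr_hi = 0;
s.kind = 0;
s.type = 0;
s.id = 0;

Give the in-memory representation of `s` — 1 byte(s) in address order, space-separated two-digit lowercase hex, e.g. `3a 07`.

07

chan (2b) val=3 bits=0x3 at bit 0: 0x03
rsvd (1b) val=1 bits=0x1 at bit 2: 0x07
addr_hi (1b) val=0 bits=0x0 at bit 3: 0x07
kind (1b) val=0 bits=0x0 at bit 4: 0x07
type (2b) val=0 bits=0x0 at bit 5: 0x07
id (1b) val=0 bits=0x0 at bit 7: 0x07
word = 0x07 → little-endian bytes:
  [0]=0x07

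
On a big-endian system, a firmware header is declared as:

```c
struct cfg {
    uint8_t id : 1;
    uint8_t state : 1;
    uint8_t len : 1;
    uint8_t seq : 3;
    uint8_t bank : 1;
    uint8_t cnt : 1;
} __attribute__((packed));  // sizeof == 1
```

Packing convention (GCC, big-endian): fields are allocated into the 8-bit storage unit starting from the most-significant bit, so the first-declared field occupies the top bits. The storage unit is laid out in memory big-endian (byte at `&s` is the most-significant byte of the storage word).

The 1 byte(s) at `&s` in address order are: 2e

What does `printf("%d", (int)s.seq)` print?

[0]=0x2e (big-endian) → word 0x2e
id [7+:1] = (word>>7) & 0x1 = 0
state [6+:1] = (word>>6) & 0x1 = 0
len [5+:1] = (word>>5) & 0x1 = 1
seq [2+:3] = (word>>2) & 0x7 = 3  ←
bank [1+:1] = (word>>1) & 0x1 = 1
cnt [0+:1] = (word>>0) & 0x1 = 0

3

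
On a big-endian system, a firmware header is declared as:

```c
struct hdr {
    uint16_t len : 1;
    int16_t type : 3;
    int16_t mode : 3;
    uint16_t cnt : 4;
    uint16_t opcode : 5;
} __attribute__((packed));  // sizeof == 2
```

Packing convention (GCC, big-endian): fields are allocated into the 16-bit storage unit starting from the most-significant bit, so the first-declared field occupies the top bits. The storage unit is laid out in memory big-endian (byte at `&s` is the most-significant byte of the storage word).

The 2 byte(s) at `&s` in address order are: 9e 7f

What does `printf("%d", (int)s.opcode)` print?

31

[0]=0x9e [1]=0x7f (big-endian) → word 0x9e7f
len [15+:1] = (word>>15) & 0x1 = 1
type [12+:3] = (word>>12) & 0x7 = 1
mode [9+:3] = (word>>9) & 0x7 = 7
cnt [5+:4] = (word>>5) & 0xf = 3
opcode [0+:5] = (word>>0) & 0x1f = 31  ←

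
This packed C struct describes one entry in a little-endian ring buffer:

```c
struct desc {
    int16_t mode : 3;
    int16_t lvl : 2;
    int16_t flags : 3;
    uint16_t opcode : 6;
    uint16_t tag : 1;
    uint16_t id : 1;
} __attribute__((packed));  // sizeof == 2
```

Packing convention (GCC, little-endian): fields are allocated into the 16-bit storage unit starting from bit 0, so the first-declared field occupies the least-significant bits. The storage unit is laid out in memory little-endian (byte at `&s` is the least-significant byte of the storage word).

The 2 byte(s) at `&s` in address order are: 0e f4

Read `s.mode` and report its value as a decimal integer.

-2

[0]=0x0e [1]=0xf4 (little-endian) → word 0xf40e
mode [0+:3] = (word>>0) & 0x7 = 6  ←
lvl [3+:2] = (word>>3) & 0x3 = 1
flags [5+:3] = (word>>5) & 0x7 = 0
opcode [8+:6] = (word>>8) & 0x3f = 52
tag [14+:1] = (word>>14) & 0x1 = 1
id [15+:1] = (word>>15) & 0x1 = 1
mode signed 3b, MSB=1: 6 - 8 = -2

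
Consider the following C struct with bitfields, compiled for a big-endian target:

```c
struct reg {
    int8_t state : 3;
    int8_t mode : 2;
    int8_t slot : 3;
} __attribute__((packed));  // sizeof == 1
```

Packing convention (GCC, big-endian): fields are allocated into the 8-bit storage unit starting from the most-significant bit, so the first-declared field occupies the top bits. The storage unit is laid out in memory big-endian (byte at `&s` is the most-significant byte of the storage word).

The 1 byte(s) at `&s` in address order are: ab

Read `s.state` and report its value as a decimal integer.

-3

[0]=0xab (big-endian) → word 0xab
state [5+:3] = (word>>5) & 0x7 = 5  ←
mode [3+:2] = (word>>3) & 0x3 = 1
slot [0+:3] = (word>>0) & 0x7 = 3
state signed 3b, MSB=1: 5 - 8 = -3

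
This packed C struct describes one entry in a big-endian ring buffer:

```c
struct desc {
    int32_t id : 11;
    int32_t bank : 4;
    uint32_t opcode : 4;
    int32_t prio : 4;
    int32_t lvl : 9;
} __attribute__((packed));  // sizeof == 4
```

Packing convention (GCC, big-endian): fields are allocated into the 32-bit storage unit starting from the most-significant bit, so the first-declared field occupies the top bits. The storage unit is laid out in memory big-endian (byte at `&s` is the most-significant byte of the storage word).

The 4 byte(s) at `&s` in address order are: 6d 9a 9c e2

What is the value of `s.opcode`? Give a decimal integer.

4

[0]=0x6d [1]=0x9a [2]=0x9c [3]=0xe2 (big-endian) → word 0x6d9a9ce2
id:11 @ bit 21 → (0x6d9a9ce2>>21)&0x7ff = 0x36c
bank:4 @ bit 17 → (0x6d9a9ce2>>17)&0xf = 0xd
opcode:4 @ bit 13 → (0x6d9a9ce2>>13)&0xf = 0x4  ←
prio:4 @ bit 9 → (0x6d9a9ce2>>9)&0xf = 0xe
lvl:9 @ bit 0 → (0x6d9a9ce2>>0)&0x1ff = 0xe2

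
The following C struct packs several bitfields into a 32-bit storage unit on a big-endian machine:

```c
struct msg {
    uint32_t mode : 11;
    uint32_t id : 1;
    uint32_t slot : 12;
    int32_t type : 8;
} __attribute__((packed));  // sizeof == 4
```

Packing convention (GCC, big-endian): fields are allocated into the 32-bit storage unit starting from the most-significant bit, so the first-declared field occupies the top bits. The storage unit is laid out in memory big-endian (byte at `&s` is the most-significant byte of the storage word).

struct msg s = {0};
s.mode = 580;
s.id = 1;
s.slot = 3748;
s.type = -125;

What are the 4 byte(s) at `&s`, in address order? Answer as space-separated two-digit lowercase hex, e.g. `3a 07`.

48 9e a4 83

mode (11b) val=580 bits=0x244 at bit 21: 0x48800000
id (1b) val=1 bits=0x1 at bit 20: 0x48900000
slot (12b) val=3748 bits=0xea4 at bit 8: 0x489ea400
type (8b) val=-125 bits=0x83 at bit 0: 0x489ea483
word = 0x489ea483 → big-endian bytes:
  [0]=0x48  [1]=0x9e  [2]=0xa4  [3]=0x83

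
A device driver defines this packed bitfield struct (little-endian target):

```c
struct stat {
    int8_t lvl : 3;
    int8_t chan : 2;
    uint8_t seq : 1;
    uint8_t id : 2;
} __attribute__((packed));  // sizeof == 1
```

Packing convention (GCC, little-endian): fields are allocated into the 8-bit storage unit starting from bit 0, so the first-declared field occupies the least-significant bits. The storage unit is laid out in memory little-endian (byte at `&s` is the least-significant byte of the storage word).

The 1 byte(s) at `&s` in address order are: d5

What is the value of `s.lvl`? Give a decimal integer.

[0]=0xd5 (little-endian) → word 0xd5
lvl:3 @ bit 0 → (0xd5>>0)&0x7 = 0x5  ←
chan:2 @ bit 3 → (0xd5>>3)&0x3 = 0x2
seq:1 @ bit 5 → (0xd5>>5)&0x1 = 0x0
id:2 @ bit 6 → (0xd5>>6)&0x3 = 0x3
lvl signed 3b, MSB=1: 5 - 8 = -3

-3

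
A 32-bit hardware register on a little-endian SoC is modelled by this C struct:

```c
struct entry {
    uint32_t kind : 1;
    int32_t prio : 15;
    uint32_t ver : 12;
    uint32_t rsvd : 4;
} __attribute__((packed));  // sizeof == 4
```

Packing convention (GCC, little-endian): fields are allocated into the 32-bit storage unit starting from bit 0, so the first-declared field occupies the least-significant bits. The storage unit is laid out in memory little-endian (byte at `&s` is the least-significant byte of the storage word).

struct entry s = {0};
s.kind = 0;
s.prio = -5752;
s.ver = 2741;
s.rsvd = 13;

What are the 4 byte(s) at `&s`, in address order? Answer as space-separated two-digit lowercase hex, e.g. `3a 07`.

kind (1b) val=0 bits=0x0 at bit 0: 0x00000000
prio (15b) val=-5752 bits=0x6988 at bit 1: 0x0000d310
ver (12b) val=2741 bits=0xab5 at bit 16: 0x0ab5d310
rsvd (4b) val=13 bits=0xd at bit 28: 0xdab5d310
word = 0xdab5d310 → little-endian bytes:
  [0]=0x10  [1]=0xd3  [2]=0xb5  [3]=0xda

10 d3 b5 da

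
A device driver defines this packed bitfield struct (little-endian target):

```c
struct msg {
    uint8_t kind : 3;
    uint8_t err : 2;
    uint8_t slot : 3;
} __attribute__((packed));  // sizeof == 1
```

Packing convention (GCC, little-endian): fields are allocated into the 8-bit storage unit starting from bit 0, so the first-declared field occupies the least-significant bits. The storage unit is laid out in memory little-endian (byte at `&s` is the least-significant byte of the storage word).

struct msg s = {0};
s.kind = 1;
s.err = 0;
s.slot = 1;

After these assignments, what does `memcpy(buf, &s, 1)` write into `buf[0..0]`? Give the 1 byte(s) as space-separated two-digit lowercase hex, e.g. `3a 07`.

21

kind:3 = 1 → 0x1 << 0 → word 0x01
err:2 = 0 → 0x0 << 3 → word 0x01
slot:3 = 1 → 0x1 << 5 → word 0x21
word = 0x21 → little-endian bytes:
  [0]=0x21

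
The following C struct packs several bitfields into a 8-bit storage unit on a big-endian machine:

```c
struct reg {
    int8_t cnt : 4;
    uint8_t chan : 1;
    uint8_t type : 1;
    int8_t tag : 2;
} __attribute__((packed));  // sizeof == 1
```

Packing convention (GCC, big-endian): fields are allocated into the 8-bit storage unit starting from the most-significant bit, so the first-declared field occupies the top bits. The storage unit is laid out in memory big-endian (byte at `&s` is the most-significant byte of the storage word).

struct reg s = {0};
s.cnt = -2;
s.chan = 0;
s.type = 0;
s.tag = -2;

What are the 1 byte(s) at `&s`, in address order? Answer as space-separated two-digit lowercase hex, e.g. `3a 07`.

[4+:4] cnt=-2 & 0xf = 0xe; word=0xe0
[3+:1] chan=0 & 0x1 = 0x0; word=0xe0
[2+:1] type=0 & 0x1 = 0x0; word=0xe0
[0+:2] tag=-2 & 0x3 = 0x2; word=0xe2
word = 0xe2 → big-endian bytes:
  [0]=0xe2

e2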